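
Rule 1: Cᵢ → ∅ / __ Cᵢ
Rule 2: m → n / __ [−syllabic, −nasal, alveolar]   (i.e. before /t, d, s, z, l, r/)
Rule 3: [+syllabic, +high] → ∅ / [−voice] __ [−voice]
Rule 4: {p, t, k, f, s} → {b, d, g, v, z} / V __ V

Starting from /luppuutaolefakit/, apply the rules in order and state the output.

lubuudaolevakt

Rule 1 (degemination): /pp/ is a geminate; the first /p/ deletes. /luppuutaolefakit/ → lupuutaolefakit.
Rule 2 (nasal place assimilation): no segment meets the environment; /lupuutaolefakit/ is unchanged.
Rule 3 (high vowel syncope): /i/ is a high vowel flanked by voiceless consonants /k/ and /t/, so it deletes. /lupuutaolefakit/ → lupuutaolefakt.
Rule 4 (intervocalic voicing): /p/ is a voiceless obstruent between vowels /u/ and /u/, so it voices to [b]. /t/ is a voiceless obstruent between vowels /u/ and /a/, so it voices to [d]. /f/ is a voiceless obstruent between vowels /e/ and /a/, so it voices to [v]. /lupuutaolefakt/ → lubuudaolevakt.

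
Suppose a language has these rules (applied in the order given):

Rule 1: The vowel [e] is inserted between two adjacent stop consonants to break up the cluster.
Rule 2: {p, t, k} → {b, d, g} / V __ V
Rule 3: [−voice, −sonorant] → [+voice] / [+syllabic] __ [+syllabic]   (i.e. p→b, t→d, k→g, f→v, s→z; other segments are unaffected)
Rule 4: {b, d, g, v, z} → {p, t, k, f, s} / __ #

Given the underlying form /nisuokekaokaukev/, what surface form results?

nizuogegaogaugef

Rule 1 (stop-cluster e-epenthesis): no segment meets the environment; /nisuokekaokaukev/ is unchanged.
Rule 2 (intervocalic voicing): /k/ is a voiceless stop between vowels /o/ and /e/, so it voices to [g]. /k/ is a voiceless stop between vowels /e/ and /a/, so it voices to [g]. /k/ is a voiceless stop between vowels /o/ and /a/, so it voices to [g]. /k/ is a voiceless stop between vowels /u/ and /e/, so it voices to [g]. /nisuokekaokaukev/ → nisuogegaogaugev.
Rule 3 (intervocalic voicing): /s/ is a voiceless obstruent between vowels /i/ and /u/, so it voices to [z]. /nisuogegaogaugev/ → nizuogegaogaugev.
Rule 4 (final devoicing): /v/ is a voiced obstruent in word-final position, so it devoices to [f]. /nizuogegaogaugev/ → nizuogegaogaugef.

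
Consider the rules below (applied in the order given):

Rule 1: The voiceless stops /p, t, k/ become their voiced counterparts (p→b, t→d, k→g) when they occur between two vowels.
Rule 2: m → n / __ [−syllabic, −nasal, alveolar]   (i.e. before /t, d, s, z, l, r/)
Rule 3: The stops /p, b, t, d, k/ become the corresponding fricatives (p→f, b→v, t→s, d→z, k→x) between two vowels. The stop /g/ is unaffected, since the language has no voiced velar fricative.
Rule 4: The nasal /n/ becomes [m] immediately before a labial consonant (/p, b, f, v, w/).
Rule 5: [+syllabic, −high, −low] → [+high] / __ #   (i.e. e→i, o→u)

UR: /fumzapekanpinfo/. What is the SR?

Rule 1 (intervocalic voicing): /p/ is a voiceless stop between vowels /a/ and /e/, so it voices to [b]. /k/ is a voiceless stop between vowels /e/ and /a/, so it voices to [g]. /fumzapekanpinfo/ → fumzabeganpinfo.
Rule 2 (nasal place assimilation): /m/ precedes the alveolar consonant /z/, so it assimilates in place to [n]. /fumzabeganpinfo/ → funzabeganpinfo.
Rule 3 (intervocalic spirantization): /b/ is a stop between vowels /a/ and /e/, so it spirantizes to the fricative [v]. /funzabeganpinfo/ → funzaveganpinfo.
Rule 4 (nasal place assimilation): /n/ precedes the labial consonant /p/, so it assimilates in place to [m]. /n/ precedes the labial consonant /f/, so it assimilates in place to [m]. /funzaveganpinfo/ → funzavegampimfo.
Rule 5 (final vowel raising): /o/ is a mid vowel in word-final position, so it raises to [u]. /funzavegampimfo/ → funzavegampimfu.

funzavegampimfu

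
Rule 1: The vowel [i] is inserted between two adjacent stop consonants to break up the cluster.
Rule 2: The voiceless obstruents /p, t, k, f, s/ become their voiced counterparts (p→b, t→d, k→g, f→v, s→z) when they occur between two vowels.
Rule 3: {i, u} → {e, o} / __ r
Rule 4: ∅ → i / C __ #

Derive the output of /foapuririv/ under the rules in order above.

foaborerivi

Rule 1 (stop-cluster i-epenthesis): no segment meets the environment; /foapuririv/ is unchanged.
Rule 2 (intervocalic voicing): /p/ is a voiceless obstruent between vowels /a/ and /u/, so it voices to [b]. /foapuririv/ → foabuririv.
Rule 3 (pre-rhotic lowering): /u/ is a high vowel immediately before /r/, so it lowers to [o]. /i/ is a high vowel immediately before /r/, so it lowers to [e]. /foabuririv/ → foaboreriv.
Rule 4 (final i-epenthesis): the form ends in the consonant /v/, so [i] is inserted word-finally. /foaboreriv/ → foaborerivi.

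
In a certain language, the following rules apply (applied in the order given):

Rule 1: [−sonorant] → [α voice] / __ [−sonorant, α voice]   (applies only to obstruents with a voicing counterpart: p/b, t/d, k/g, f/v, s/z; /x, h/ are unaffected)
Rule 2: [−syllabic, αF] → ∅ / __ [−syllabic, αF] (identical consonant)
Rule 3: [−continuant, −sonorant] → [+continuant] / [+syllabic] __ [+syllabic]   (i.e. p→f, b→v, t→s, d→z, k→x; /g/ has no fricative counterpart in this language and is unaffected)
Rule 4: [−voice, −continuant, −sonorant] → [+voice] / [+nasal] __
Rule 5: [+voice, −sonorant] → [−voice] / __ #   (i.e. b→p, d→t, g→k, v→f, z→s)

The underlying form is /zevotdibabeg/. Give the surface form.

Rule 1 (regressive voicing assimilation): /t/ precedes the voiced obstruent /d/, so it voices to [d] by assimilation. /zevotdibabeg/ → zevoddibabeg.
Rule 2 (degemination): /dd/ is a geminate; the first /d/ deletes. /zevoddibabeg/ → zevodibabeg.
Rule 3 (intervocalic spirantization): /d/ is a stop between vowels /o/ and /i/, so it spirantizes to the fricative [z]. /b/ is a stop between vowels /i/ and /a/, so it spirantizes to the fricative [v]. /b/ is a stop between vowels /a/ and /e/, so it spirantizes to the fricative [v]. /zevodibabeg/ → zevozivaveg.
Rule 4 (post-nasal voicing): no segment meets the environment; /zevozivaveg/ is unchanged.
Rule 5 (final devoicing): /g/ is a voiced obstruent in word-final position, so it devoices to [k]. /zevozivaveg/ → zevozivavek.

zevozivavek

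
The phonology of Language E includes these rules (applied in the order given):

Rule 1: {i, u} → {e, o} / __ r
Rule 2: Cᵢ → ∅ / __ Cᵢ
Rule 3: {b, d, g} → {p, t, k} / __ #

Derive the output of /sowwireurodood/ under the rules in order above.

sowereorodoot

Rule 1 (pre-rhotic lowering): /i/ is a high vowel immediately before /r/, so it lowers to [e]. /u/ is a high vowel immediately before /r/, so it lowers to [o]. /sowwireurodood/ → sowwereorodood.
Rule 2 (degemination): /ww/ is a geminate; the first /w/ deletes. /sowwereorodood/ → sowereorodood.
Rule 3 (final devoicing): /d/ is a voiced stop in word-final position, so it devoices to [t]. /sowereorodood/ → sowereorodoot.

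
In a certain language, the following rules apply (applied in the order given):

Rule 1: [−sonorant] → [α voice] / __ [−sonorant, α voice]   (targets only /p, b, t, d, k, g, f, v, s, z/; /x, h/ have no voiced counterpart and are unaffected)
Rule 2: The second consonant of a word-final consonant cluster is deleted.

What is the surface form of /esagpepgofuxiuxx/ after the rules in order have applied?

Rule 1 (regressive voicing assimilation): /g/ precedes the voiceless obstruent /p/, so it devoices to [k] by assimilation. /p/ precedes the voiced obstruent /g/, so it voices to [b] by assimilation. /esagpepgofuxiuxx/ → esakpebgofuxiuxx.
Rule 2 (final cluster simplification): /x/ is the second consonant of a word-final cluster /xx/, so it deletes. /esakpebgofuxiuxx/ → esakpebgofuxiux.

esakpebgofuxiux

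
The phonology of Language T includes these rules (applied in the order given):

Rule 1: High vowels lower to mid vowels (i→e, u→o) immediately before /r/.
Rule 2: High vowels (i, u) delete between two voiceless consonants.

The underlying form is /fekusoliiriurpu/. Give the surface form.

Rule 1 (pre-rhotic lowering): /i/ is a high vowel immediately before /r/, so it lowers to [e]. /u/ is a high vowel immediately before /r/, so it lowers to [o]. /fekusoliiriurpu/ → fekusolieriorpu.
Rule 2 (high vowel syncope): /u/ is a high vowel flanked by voiceless consonants /k/ and /s/, so it deletes. /fekusolieriorpu/ → feksolieriorpu.

feksolieriorpu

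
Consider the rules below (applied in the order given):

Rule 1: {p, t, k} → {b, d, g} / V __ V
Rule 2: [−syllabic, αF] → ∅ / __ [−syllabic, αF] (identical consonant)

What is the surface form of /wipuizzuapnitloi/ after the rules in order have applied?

Rule 1 (intervocalic voicing): /p/ is a voiceless stop between vowels /i/ and /u/, so it voices to [b]. /wipuizzuapnitloi/ → wibuizzuapnitloi.
Rule 2 (degemination): /zz/ is a geminate; the first /z/ deletes. /wibuizzuapnitloi/ → wibuizuapnitloi.

wibuizuapnitloi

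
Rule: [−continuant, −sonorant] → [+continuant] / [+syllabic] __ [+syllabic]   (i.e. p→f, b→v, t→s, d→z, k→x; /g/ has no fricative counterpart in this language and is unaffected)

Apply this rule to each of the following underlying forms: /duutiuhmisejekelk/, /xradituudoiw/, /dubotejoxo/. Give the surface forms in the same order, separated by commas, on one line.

duusiuhmisejexelk, xrazisuuzoiw, duvosejoxo

/duutiuhmisejekelk/: /t/ is a stop between vowels /u/ and /i/, so it spirantizes to the fricative [s]. /k/ is a stop between vowels /e/ and /e/, so it spirantizes to the fricative [x]. → [duusiuhmisejexelk].
/xradituudoiw/: /d/ is a stop between vowels /a/ and /i/, so it spirantizes to the fricative [z]. /t/ is a stop between vowels /i/ and /u/, so it spirantizes to the fricative [s]. /d/ is a stop between vowels /u/ and /o/, so it spirantizes to the fricative [z]. → [xrazisuuzoiw].
/dubotejoxo/: /b/ is a stop between vowels /u/ and /o/, so it spirantizes to the fricative [v]. /t/ is a stop between vowels /o/ and /e/, so it spirantizes to the fricative [s]. → [duvosejoxo].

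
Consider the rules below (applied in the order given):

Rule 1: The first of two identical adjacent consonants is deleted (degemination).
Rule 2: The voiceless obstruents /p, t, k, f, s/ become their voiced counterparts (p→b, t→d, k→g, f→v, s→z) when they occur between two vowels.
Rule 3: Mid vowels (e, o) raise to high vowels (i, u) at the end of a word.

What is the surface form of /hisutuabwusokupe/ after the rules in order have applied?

hizuduabwuzogubi

Rule 1 (degemination): no segment meets the environment; /hisutuabwusokupe/ is unchanged.
Rule 2 (intervocalic voicing): /s/ is a voiceless obstruent between vowels /i/ and /u/, so it voices to [z]. /t/ is a voiceless obstruent between vowels /u/ and /u/, so it voices to [d]. /s/ is a voiceless obstruent between vowels /u/ and /o/, so it voices to [z]. /k/ is a voiceless obstruent between vowels /o/ and /u/, so it voices to [g]. /p/ is a voiceless obstruent between vowels /u/ and /e/, so it voices to [b]. /hisutuabwusokupe/ → hizuduabwuzogube.
Rule 3 (final vowel raising): /e/ is a mid vowel in word-final position, so it raises to [i]. /hizuduabwuzogube/ → hizuduabwuzogubi.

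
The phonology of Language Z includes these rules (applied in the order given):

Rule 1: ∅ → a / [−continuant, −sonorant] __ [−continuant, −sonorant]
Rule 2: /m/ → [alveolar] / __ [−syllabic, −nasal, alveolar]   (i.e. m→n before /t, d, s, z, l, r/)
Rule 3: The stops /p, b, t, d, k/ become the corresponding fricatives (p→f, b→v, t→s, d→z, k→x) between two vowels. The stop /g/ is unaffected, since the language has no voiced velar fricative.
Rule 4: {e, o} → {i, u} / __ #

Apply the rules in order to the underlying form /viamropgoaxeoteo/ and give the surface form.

vianrofagoaxeoseu

Rule 1 (stop-cluster a-epenthesis): /p/ and /g/ form a stop–stop cluster, so [a] is inserted between them. /viamropgoaxeoteo/ → viamropagoaxeoteo.
Rule 2 (nasal place assimilation): /m/ precedes the alveolar consonant /r/, so it assimilates in place to [n]. /viamropagoaxeoteo/ → vianropagoaxeoteo.
Rule 3 (intervocalic spirantization): /p/ is a stop between vowels /o/ and /a/, so it spirantizes to the fricative [f]. /t/ is a stop between vowels /o/ and /e/, so it spirantizes to the fricative [s]. /vianropagoaxeoteo/ → vianrofagoaxeoseo.
Rule 4 (final vowel raising): /o/ is a mid vowel in word-final position, so it raises to [u]. /vianrofagoaxeoseo/ → vianrofagoaxeoseu.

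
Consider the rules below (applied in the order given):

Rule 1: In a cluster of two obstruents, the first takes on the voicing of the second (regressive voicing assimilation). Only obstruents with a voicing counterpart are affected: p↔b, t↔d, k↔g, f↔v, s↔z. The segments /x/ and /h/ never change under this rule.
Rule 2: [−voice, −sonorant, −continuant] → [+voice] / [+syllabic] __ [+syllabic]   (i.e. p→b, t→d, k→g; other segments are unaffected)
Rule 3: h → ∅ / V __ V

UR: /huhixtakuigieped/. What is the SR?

Rule 1 (regressive voicing assimilation): no segment meets the environment; /huhixtakuigieped/ is unchanged.
Rule 2 (intervocalic voicing): /k/ is a voiceless stop between vowels /a/ and /u/, so it voices to [g]. /p/ is a voiceless stop between vowels /e/ and /e/, so it voices to [b]. /huhixtakuigieped/ → huhixtaguigiebed.
Rule 3 (intervocalic h-deletion): /h/ occurs between vowels /u/ and /i/, so it deletes. /huhixtaguigiebed/ → huixtaguigiebed.

huixtaguigiebed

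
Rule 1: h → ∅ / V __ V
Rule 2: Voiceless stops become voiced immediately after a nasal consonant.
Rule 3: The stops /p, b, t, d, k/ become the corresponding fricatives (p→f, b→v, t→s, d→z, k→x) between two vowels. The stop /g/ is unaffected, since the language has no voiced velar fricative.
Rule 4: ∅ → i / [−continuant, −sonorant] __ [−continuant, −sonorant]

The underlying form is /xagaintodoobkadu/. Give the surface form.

Rule 1 (intervocalic h-deletion): no segment meets the environment; /xagaintodoobkadu/ is unchanged.
Rule 2 (post-nasal voicing): /t/ is a voiceless stop immediately after the nasal /n/, so it voices to [d]. /xagaintodoobkadu/ → xagaindodoobkadu.
Rule 3 (intervocalic spirantization): /d/ is a stop between vowels /o/ and /o/, so it spirantizes to the fricative [z]. /d/ is a stop between vowels /a/ and /u/, so it spirantizes to the fricative [z]. /xagaindodoobkadu/ → xagaindozoobkazu.
Rule 4 (stop-cluster i-epenthesis): /b/ and /k/ form a stop–stop cluster, so [i] is inserted between them. /xagaindozoobkazu/ → xagaindozoobikazu.

xagaindozoobikazu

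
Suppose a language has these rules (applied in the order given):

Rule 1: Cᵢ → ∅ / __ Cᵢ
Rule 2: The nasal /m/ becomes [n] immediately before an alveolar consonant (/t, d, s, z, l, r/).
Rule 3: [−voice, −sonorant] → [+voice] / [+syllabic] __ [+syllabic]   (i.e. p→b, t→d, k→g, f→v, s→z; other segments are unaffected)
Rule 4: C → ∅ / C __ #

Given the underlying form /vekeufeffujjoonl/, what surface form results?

vegeuvevujoon

Rule 1 (degemination): /ff/ is a geminate; the first /f/ deletes. /jj/ is a geminate; the first /j/ deletes. /vekeufeffujjoonl/ → vekeufefujoonl.
Rule 2 (nasal place assimilation): no segment meets the environment; /vekeufefujoonl/ is unchanged.
Rule 3 (intervocalic voicing): /k/ is a voiceless obstruent between vowels /e/ and /e/, so it voices to [g]. /f/ is a voiceless obstruent between vowels /u/ and /e/, so it voices to [v]. /f/ is a voiceless obstruent between vowels /e/ and /u/, so it voices to [v]. /vekeufefujoonl/ → vegeuvevujoonl.
Rule 4 (final cluster simplification): /l/ is the second consonant of a word-final cluster /nl/, so it deletes. /vegeuvevujoonl/ → vegeuvevujoon.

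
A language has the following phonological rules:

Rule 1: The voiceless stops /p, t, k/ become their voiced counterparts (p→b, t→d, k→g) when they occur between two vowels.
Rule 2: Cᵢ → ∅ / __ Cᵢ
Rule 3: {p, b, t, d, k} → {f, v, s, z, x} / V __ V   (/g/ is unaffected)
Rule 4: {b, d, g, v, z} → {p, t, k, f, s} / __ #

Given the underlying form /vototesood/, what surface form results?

vozozesoot

Rule 1 (intervocalic voicing): /t/ is a voiceless stop between vowels /o/ and /o/, so it voices to [d]. /t/ is a voiceless stop between vowels /o/ and /e/, so it voices to [d]. /vototesood/ → vododesood.
Rule 2 (degemination): no segment meets the environment; /vododesood/ is unchanged.
Rule 3 (intervocalic spirantization): /d/ is a stop between vowels /o/ and /o/, so it spirantizes to the fricative [z]. /d/ is a stop between vowels /o/ and /e/, so it spirantizes to the fricative [z]. /vododesood/ → vozozesood.
Rule 4 (final devoicing): /d/ is a voiced obstruent in word-final position, so it devoices to [t]. /vozozesood/ → vozozesoot.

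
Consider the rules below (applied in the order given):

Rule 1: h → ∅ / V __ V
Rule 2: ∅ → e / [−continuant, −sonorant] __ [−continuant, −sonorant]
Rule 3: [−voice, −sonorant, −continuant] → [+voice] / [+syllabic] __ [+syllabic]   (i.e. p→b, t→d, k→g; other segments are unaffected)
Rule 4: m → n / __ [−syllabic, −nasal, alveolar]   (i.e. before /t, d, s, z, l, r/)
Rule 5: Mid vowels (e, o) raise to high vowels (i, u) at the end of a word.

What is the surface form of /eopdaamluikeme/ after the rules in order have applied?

eobedaanluigemi

Rule 1 (intervocalic h-deletion): no segment meets the environment; /eopdaamluikeme/ is unchanged.
Rule 2 (stop-cluster e-epenthesis): /p/ and /d/ form a stop–stop cluster, so [e] is inserted between them. /eopdaamluikeme/ → eopedaamluikeme.
Rule 3 (intervocalic voicing): /p/ is a voiceless stop between vowels /o/ and /e/, so it voices to [b]. /k/ is a voiceless stop between vowels /i/ and /e/, so it voices to [g]. /eopedaamluikeme/ → eobedaamluigeme.
Rule 4 (nasal place assimilation): /m/ precedes the alveolar consonant /l/, so it assimilates in place to [n]. /eobedaamluigeme/ → eobedaanluigeme.
Rule 5 (final vowel raising): /e/ is a mid vowel in word-final position, so it raises to [i]. /eobedaanluigeme/ → eobedaanluigemi.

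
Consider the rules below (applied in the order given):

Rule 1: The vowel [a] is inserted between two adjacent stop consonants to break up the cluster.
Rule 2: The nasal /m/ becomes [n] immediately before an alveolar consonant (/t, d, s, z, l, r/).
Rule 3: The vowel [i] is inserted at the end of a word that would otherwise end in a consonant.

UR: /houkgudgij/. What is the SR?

Rule 1 (stop-cluster a-epenthesis): /k/ and /g/ form a stop–stop cluster, so [a] is inserted between them. /d/ and /g/ form a stop–stop cluster, so [a] is inserted between them. /houkgudgij/ → houkagudagij.
Rule 2 (nasal place assimilation): no segment meets the environment; /houkagudagij/ is unchanged.
Rule 3 (final i-epenthesis): the form ends in the consonant /j/, so [i] is inserted word-finally. /houkagudagij/ → houkagudagiji.

houkagudagiji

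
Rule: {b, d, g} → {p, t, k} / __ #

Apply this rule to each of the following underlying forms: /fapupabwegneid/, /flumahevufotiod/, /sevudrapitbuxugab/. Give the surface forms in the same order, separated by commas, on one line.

/fapupabwegneid/: /d/ is a voiced stop in word-final position, so it devoices to [t]. → [fapupabwegneit].
/flumahevufotiod/: /d/ is a voiced stop in word-final position, so it devoices to [t]. → [flumahevufotiot].
/sevudrapitbuxugab/: /b/ is a voiced stop in word-final position, so it devoices to [p]. → [sevudrapitbuxugap].

fapupabwegneit, flumahevufotiot, sevudrapitbuxugap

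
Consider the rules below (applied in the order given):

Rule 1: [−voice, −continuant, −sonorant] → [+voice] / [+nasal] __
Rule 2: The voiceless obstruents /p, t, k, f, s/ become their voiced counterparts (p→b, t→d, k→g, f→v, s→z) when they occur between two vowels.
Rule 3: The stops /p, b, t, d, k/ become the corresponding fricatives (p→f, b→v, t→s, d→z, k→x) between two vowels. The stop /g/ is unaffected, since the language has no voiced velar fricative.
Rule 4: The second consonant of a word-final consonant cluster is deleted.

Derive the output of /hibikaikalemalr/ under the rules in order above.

Rule 1 (post-nasal voicing): no segment meets the environment; /hibikaikalemalr/ is unchanged.
Rule 2 (intervocalic voicing): /k/ is a voiceless obstruent between vowels /i/ and /a/, so it voices to [g]. /k/ is a voiceless obstruent between vowels /i/ and /a/, so it voices to [g]. /hibikaikalemalr/ → hibigaigalemalr.
Rule 3 (intervocalic spirantization): /b/ is a stop between vowels /i/ and /i/, so it spirantizes to the fricative [v]. /hibigaigalemalr/ → hivigaigalemalr.
Rule 4 (final cluster simplification): /r/ is the second consonant of a word-final cluster /lr/, so it deletes. /hivigaigalemalr/ → hivigaigalemal.

hivigaigalemal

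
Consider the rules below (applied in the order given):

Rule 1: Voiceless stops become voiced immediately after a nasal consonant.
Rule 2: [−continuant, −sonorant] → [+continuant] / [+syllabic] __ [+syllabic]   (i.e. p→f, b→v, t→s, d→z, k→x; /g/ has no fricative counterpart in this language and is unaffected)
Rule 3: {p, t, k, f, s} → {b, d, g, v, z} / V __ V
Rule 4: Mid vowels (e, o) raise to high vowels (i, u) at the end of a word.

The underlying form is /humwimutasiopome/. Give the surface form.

humwimuzaziovomi

Rule 1 (post-nasal voicing): no segment meets the environment; /humwimutasiopome/ is unchanged.
Rule 2 (intervocalic spirantization): /t/ is a stop between vowels /u/ and /a/, so it spirantizes to the fricative [s]. /p/ is a stop between vowels /o/ and /o/, so it spirantizes to the fricative [f]. /humwimutasiopome/ → humwimusasiofome.
Rule 3 (intervocalic voicing): /s/ is a voiceless obstruent between vowels /u/ and /a/, so it voices to [z]. /s/ is a voiceless obstruent between vowels /a/ and /i/, so it voices to [z]. /f/ is a voiceless obstruent between vowels /o/ and /o/, so it voices to [v]. /humwimusasiofome/ → humwimuzaziovome.
Rule 4 (final vowel raising): /e/ is a mid vowel in word-final position, so it raises to [i]. /humwimuzaziovome/ → humwimuzaziovomi.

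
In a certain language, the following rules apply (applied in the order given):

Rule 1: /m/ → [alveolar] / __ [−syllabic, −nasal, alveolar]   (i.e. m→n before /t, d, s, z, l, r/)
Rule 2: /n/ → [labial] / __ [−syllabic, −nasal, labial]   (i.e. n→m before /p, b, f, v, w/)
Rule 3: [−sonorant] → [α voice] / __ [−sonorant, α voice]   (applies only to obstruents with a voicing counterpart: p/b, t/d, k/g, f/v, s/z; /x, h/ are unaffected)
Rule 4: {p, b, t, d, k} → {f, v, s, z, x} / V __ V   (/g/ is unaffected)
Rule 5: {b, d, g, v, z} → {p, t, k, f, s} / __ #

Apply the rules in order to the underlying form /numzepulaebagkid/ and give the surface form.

Rule 1 (nasal place assimilation): /m/ precedes the alveolar consonant /z/, so it assimilates in place to [n]. /numzepulaebagkid/ → nunzepulaebagkid.
Rule 2 (nasal place assimilation): no segment meets the environment; /nunzepulaebagkid/ is unchanged.
Rule 3 (regressive voicing assimilation): /g/ precedes the voiceless obstruent /k/, so it devoices to [k] by assimilation. /nunzepulaebagkid/ → nunzepulaebakkid.
Rule 4 (intervocalic spirantization): /p/ is a stop between vowels /e/ and /u/, so it spirantizes to the fricative [f]. /b/ is a stop between vowels /e/ and /a/, so it spirantizes to the fricative [v]. /nunzepulaebakkid/ → nunzefulaevakkid.
Rule 5 (final devoicing): /d/ is a voiced obstruent in word-final position, so it devoices to [t]. /nunzefulaevakkid/ → nunzefulaevakkit.

nunzefulaevakkit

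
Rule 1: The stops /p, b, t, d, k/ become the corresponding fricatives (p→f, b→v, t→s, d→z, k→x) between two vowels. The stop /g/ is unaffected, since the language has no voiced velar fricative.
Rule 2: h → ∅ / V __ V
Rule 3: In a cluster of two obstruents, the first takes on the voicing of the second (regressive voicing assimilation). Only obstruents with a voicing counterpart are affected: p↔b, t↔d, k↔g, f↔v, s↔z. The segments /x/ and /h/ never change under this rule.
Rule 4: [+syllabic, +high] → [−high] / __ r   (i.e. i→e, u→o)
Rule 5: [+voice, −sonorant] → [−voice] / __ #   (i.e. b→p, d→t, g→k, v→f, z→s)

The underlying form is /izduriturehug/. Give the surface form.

Rule 1 (intervocalic spirantization): /t/ is a stop between vowels /i/ and /u/, so it spirantizes to the fricative [s]. /izduriturehug/ → izdurisurehug.
Rule 2 (intervocalic h-deletion): /h/ occurs between vowels /e/ and /u/, so it deletes. /izdurisurehug/ → izdurisureug.
Rule 3 (regressive voicing assimilation): no segment meets the environment; /izdurisureug/ is unchanged.
Rule 4 (pre-rhotic lowering): /u/ is a high vowel immediately before /r/, so it lowers to [o]. /u/ is a high vowel immediately before /r/, so it lowers to [o]. /izdurisureug/ → izdorisoreug.
Rule 5 (final devoicing): /g/ is a voiced obstruent in word-final position, so it devoices to [k]. /izdorisoreug/ → izdorisoreuk.

izdorisoreuk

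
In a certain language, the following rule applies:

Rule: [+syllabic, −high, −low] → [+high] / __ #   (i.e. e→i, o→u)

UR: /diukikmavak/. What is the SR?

No segment of /diukikmavak/ meets the structural description of the rule, so the form surfaces unchanged.

diukikmavak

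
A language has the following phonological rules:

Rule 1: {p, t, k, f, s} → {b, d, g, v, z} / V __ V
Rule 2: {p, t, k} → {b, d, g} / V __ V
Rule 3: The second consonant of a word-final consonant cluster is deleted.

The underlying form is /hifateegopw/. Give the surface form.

hivadeegop

Rule 1 (intervocalic voicing): /f/ is a voiceless obstruent between vowels /i/ and /a/, so it voices to [v]. /t/ is a voiceless obstruent between vowels /a/ and /e/, so it voices to [d]. /hifateegopw/ → hivadeegopw.
Rule 2 (intervocalic voicing): no segment meets the environment; /hivadeegopw/ is unchanged.
Rule 3 (final cluster simplification): /w/ is the second consonant of a word-final cluster /pw/, so it deletes. /hivadeegopw/ → hivadeegop.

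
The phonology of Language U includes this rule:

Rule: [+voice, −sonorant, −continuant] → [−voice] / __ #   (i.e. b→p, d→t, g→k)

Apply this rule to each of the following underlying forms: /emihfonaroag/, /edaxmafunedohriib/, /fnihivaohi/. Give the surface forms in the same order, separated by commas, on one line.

emihfonaroak, edaxmafunedohriip, fnihivaohi

/emihfonaroag/: /g/ is a voiced stop in word-final position, so it devoices to [k]. → [emihfonaroak].
/edaxmafunedohriib/: /b/ is a voiced stop in word-final position, so it devoices to [p]. → [edaxmafunedohriip].
/fnihivaohi/: the rule's environment is not met; surfaces unchanged as [fnihivaohi].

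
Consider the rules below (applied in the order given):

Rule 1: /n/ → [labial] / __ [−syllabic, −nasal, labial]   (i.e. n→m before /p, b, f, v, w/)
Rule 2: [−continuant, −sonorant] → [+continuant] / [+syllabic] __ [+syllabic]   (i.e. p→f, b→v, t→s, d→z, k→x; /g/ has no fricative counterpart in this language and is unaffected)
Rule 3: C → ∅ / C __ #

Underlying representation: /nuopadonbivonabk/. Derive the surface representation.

Rule 1 (nasal place assimilation): /n/ precedes the labial consonant /b/, so it assimilates in place to [m]. /nuopadonbivonabk/ → nuopadombivonabk.
Rule 2 (intervocalic spirantization): /p/ is a stop between vowels /o/ and /a/, so it spirantizes to the fricative [f]. /d/ is a stop between vowels /a/ and /o/, so it spirantizes to the fricative [z]. /nuopadombivonabk/ → nuofazombivonabk.
Rule 3 (final cluster simplification): /k/ is the second consonant of a word-final cluster /bk/, so it deletes. /nuofazombivonabk/ → nuofazombivonab.

nuofazombivonab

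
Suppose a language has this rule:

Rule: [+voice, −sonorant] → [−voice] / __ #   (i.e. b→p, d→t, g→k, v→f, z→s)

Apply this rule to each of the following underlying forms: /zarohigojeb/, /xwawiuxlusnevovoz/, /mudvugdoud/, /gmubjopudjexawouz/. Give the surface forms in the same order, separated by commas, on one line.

zarohigojep, xwawiuxlusnevovos, mudvugdout, gmubjopudjexawous

/zarohigojeb/: /b/ is a voiced obstruent in word-final position, so it devoices to [p]. → [zarohigojep].
/xwawiuxlusnevovoz/: /z/ is a voiced obstruent in word-final position, so it devoices to [s]. → [xwawiuxlusnevovos].
/mudvugdoud/: /d/ is a voiced obstruent in word-final position, so it devoices to [t]. → [mudvugdout].
/gmubjopudjexawouz/: /z/ is a voiced obstruent in word-final position, so it devoices to [s]. → [gmubjopudjexawous].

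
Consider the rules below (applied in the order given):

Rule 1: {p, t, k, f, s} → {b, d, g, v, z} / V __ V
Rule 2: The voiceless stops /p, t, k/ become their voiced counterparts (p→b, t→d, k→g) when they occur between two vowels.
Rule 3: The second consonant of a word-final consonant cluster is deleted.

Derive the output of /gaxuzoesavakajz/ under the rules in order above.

gaxuzoezavagaj

Rule 1 (intervocalic voicing): /s/ is a voiceless obstruent between vowels /e/ and /a/, so it voices to [z]. /k/ is a voiceless obstruent between vowels /a/ and /a/, so it voices to [g]. /gaxuzoesavakajz/ → gaxuzoezavagajz.
Rule 2 (intervocalic voicing): no segment meets the environment; /gaxuzoezavagajz/ is unchanged.
Rule 3 (final cluster simplification): /z/ is the second consonant of a word-final cluster /jz/, so it deletes. /gaxuzoezavagajz/ → gaxuzoezavagaj.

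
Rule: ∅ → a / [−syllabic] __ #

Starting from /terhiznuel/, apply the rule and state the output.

terhiznuela

the form ends in the consonant /l/, so [a] is inserted word-finally.
Surface form: [terhiznuela].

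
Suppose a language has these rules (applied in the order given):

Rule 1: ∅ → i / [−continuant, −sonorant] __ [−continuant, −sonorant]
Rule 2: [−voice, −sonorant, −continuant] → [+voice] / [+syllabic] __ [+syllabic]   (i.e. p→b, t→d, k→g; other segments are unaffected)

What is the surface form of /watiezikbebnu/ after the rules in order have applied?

Rule 1 (stop-cluster i-epenthesis): /k/ and /b/ form a stop–stop cluster, so [i] is inserted between them. /watiezikbebnu/ → watiezikibebnu.
Rule 2 (intervocalic voicing): /t/ is a voiceless stop between vowels /a/ and /i/, so it voices to [d]. /k/ is a voiceless stop between vowels /i/ and /i/, so it voices to [g]. /watiezikibebnu/ → wadiezigibebnu.

wadiezigibebnu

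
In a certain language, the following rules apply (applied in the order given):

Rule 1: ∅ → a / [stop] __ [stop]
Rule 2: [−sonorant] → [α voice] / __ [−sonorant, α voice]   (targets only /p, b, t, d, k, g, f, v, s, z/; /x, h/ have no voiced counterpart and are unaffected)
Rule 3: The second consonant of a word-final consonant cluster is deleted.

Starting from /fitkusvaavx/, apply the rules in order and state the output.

fitakuzvaaf

Rule 1 (stop-cluster a-epenthesis): /t/ and /k/ form a stop–stop cluster, so [a] is inserted between them. /fitkusvaavx/ → fitakusvaavx.
Rule 2 (regressive voicing assimilation): /s/ precedes the voiced obstruent /v/, so it voices to [z] by assimilation. /v/ precedes the voiceless obstruent /x/, so it devoices to [f] by assimilation. /fitakusvaavx/ → fitakuzvaafx.
Rule 3 (final cluster simplification): /x/ is the second consonant of a word-final cluster /fx/, so it deletes. /fitakuzvaafx/ → fitakuzvaaf.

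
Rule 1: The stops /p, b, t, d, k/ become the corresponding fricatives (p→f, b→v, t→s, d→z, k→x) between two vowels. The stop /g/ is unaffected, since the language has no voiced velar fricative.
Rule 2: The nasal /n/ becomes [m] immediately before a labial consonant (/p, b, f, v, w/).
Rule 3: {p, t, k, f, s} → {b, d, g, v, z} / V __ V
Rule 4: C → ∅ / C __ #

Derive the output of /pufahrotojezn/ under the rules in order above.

puvahrozojez

Rule 1 (intervocalic spirantization): /t/ is a stop between vowels /o/ and /o/, so it spirantizes to the fricative [s]. /pufahrotojezn/ → pufahrosojezn.
Rule 2 (nasal place assimilation): no segment meets the environment; /pufahrosojezn/ is unchanged.
Rule 3 (intervocalic voicing): /f/ is a voiceless obstruent between vowels /u/ and /a/, so it voices to [v]. /s/ is a voiceless obstruent between vowels /o/ and /o/, so it voices to [z]. /pufahrosojezn/ → puvahrozojezn.
Rule 4 (final cluster simplification): /n/ is the second consonant of a word-final cluster /zn/, so it deletes. /puvahrozojezn/ → puvahrozojez.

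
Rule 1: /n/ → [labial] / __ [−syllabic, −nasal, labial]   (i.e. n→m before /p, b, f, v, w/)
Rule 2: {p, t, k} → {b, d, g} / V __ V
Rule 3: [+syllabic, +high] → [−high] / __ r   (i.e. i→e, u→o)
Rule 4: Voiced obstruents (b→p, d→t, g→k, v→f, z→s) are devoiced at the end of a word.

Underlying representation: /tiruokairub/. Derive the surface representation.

teruogaerup

Rule 1 (nasal place assimilation): no segment meets the environment; /tiruokairub/ is unchanged.
Rule 2 (intervocalic voicing): /k/ is a voiceless stop between vowels /o/ and /a/, so it voices to [g]. /tiruokairub/ → tiruogairub.
Rule 3 (pre-rhotic lowering): /i/ is a high vowel immediately before /r/, so it lowers to [e]. /i/ is a high vowel immediately before /r/, so it lowers to [e]. /tiruogairub/ → teruogaerub.
Rule 4 (final devoicing): /b/ is a voiced obstruent in word-final position, so it devoices to [p]. /teruogaerub/ → teruogaerup.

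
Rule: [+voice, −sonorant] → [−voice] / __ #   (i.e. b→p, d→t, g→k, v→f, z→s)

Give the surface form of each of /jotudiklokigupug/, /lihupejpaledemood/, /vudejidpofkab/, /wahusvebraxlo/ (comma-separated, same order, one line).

jotudiklokigupuk, lihupejpaledemoot, vudejidpofkap, wahusvebraxlo

/jotudiklokigupug/: /g/ is a voiced obstruent in word-final position, so it devoices to [k]. → [jotudiklokigupuk].
/lihupejpaledemood/: /d/ is a voiced obstruent in word-final position, so it devoices to [t]. → [lihupejpaledemoot].
/vudejidpofkab/: /b/ is a voiced obstruent in word-final position, so it devoices to [p]. → [vudejidpofkap].
/wahusvebraxlo/: the rule's environment is not met; surfaces unchanged as [wahusvebraxlo].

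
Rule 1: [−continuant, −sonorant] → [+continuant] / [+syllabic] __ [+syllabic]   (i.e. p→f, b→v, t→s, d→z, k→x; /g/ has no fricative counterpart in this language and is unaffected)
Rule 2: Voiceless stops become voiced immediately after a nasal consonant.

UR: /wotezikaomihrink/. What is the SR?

wosezixaomihring

Rule 1 (intervocalic spirantization): /t/ is a stop between vowels /o/ and /e/, so it spirantizes to the fricative [s]. /k/ is a stop between vowels /i/ and /a/, so it spirantizes to the fricative [x]. /wotezikaomihrink/ → wosezixaomihrink.
Rule 2 (post-nasal voicing): /k/ is a voiceless stop immediately after the nasal /n/, so it voices to [g]. /wosezixaomihrink/ → wosezixaomihring.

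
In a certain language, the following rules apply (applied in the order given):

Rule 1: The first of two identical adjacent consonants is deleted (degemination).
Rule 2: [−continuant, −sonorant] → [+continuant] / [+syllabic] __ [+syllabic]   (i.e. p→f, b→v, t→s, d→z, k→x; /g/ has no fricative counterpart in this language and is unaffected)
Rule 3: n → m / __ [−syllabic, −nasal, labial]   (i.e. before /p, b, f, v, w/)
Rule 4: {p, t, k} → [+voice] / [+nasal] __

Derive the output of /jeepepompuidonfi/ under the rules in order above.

jeefefombuizomfi

Rule 1 (degemination): no segment meets the environment; /jeepepompuidonfi/ is unchanged.
Rule 2 (intervocalic spirantization): /p/ is a stop between vowels /e/ and /e/, so it spirantizes to the fricative [f]. /p/ is a stop between vowels /e/ and /o/, so it spirantizes to the fricative [f]. /d/ is a stop between vowels /i/ and /o/, so it spirantizes to the fricative [z]. /jeepepompuidonfi/ → jeefefompuizonfi.
Rule 3 (nasal place assimilation): /n/ precedes the labial consonant /f/, so it assimilates in place to [m]. /jeefefompuizonfi/ → jeefefompuizomfi.
Rule 4 (post-nasal voicing): /p/ is a voiceless stop immediately after the nasal /m/, so it voices to [b]. /jeefefompuizomfi/ → jeefefombuizomfi.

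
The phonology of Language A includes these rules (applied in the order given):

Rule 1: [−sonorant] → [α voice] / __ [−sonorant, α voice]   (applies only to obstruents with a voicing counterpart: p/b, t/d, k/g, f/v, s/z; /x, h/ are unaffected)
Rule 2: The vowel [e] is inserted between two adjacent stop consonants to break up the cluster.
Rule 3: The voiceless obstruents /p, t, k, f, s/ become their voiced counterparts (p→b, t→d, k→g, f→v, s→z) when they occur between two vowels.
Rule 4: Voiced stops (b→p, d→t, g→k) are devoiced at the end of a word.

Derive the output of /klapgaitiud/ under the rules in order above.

klabegaidiut

Rule 1 (regressive voicing assimilation): /p/ precedes the voiced obstruent /g/, so it voices to [b] by assimilation. /klapgaitiud/ → klabgaitiud.
Rule 2 (stop-cluster e-epenthesis): /b/ and /g/ form a stop–stop cluster, so [e] is inserted between them. /klabgaitiud/ → klabegaitiud.
Rule 3 (intervocalic voicing): /t/ is a voiceless obstruent between vowels /i/ and /i/, so it voices to [d]. /klabegaitiud/ → klabegaidiud.
Rule 4 (final devoicing): /d/ is a voiced stop in word-final position, so it devoices to [t]. /klabegaidiud/ → klabegaidiut.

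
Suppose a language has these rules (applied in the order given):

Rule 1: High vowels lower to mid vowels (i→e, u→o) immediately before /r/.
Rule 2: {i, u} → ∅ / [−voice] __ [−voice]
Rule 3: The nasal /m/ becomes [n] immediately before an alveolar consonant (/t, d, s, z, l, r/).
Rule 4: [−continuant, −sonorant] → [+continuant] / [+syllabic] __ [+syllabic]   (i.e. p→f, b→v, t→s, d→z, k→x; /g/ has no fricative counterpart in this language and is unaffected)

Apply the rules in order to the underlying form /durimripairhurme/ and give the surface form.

Rule 1 (pre-rhotic lowering): /u/ is a high vowel immediately before /r/, so it lowers to [o]. /i/ is a high vowel immediately before /r/, so it lowers to [e]. /u/ is a high vowel immediately before /r/, so it lowers to [o]. /durimripairhurme/ → dorimripaerhorme.
Rule 2 (high vowel syncope): no segment meets the environment; /dorimripaerhorme/ is unchanged.
Rule 3 (nasal place assimilation): /m/ precedes the alveolar consonant /r/, so it assimilates in place to [n]. /dorimripaerhorme/ → dorinripaerhorme.
Rule 4 (intervocalic spirantization): /p/ is a stop between vowels /i/ and /a/, so it spirantizes to the fricative [f]. /dorinripaerhorme/ → dorinrifaerhorme.

dorinrifaerhorme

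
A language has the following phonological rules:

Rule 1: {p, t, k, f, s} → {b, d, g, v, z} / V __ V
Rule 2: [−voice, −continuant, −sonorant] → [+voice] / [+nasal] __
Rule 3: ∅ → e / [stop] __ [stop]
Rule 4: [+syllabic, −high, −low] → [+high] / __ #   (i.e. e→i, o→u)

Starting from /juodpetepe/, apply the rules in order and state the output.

Rule 1 (intervocalic voicing): /t/ is a voiceless obstruent between vowels /e/ and /e/, so it voices to [d]. /p/ is a voiceless obstruent between vowels /e/ and /e/, so it voices to [b]. /juodpetepe/ → juodpedebe.
Rule 2 (post-nasal voicing): no segment meets the environment; /juodpedebe/ is unchanged.
Rule 3 (stop-cluster e-epenthesis): /d/ and /p/ form a stop–stop cluster, so [e] is inserted between them. /juodpedebe/ → juodepedebe.
Rule 4 (final vowel raising): /e/ is a mid vowel in word-final position, so it raises to [i]. /juodepedebe/ → juodepedebi.

juodepedebi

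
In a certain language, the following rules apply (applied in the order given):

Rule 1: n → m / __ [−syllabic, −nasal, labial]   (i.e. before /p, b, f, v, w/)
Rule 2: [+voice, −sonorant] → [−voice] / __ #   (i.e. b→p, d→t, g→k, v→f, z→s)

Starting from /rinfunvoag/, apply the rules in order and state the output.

Rule 1 (nasal place assimilation): /n/ precedes the labial consonant /f/, so it assimilates in place to [m]. /n/ precedes the labial consonant /v/, so it assimilates in place to [m]. /rinfunvoag/ → rimfumvoag.
Rule 2 (final devoicing): /g/ is a voiced obstruent in word-final position, so it devoices to [k]. /rimfumvoag/ → rimfumvoak.

rimfumvoak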